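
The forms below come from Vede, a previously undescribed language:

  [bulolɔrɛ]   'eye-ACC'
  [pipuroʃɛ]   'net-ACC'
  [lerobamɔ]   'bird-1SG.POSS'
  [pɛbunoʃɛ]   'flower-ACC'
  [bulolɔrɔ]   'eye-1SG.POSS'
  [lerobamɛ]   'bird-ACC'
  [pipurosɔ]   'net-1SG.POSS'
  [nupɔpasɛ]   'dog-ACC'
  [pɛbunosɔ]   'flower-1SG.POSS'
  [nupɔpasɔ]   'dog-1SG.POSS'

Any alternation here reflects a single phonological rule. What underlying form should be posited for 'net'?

In [pipurosɔ] and [pipuroʃɛ] the final segment of 'net' alternates: [s] ~ [ʃ].
The stem 'dog' ([nupɔpasɔ], [nupɔpasɛ]) shows [s] unchanged in both environments, so [s] cannot be basic with [ʃ] derived before the ACC suffix.
The underlying segment must be /ʃ/; palato-alveolar /ʃ/ becomes [s] when no front vowel follows, yielding [s] there.

/pipuroʃ/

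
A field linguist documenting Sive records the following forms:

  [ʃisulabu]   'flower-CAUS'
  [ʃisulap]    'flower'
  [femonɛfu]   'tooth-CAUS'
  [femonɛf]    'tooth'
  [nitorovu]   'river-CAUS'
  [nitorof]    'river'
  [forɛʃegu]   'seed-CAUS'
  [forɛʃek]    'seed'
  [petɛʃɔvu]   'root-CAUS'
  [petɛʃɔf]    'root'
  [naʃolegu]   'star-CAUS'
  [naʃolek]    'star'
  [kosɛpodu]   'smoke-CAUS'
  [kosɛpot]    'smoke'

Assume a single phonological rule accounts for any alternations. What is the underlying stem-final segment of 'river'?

The root 'river' surfaces as [nitorovu] and [nitorof], with a stem-final [v] ~ [f] alternation.
Compare 'tooth', with invariant [f] in [femonɛfu] and [femonɛf]: an analysis with underlying /f/ and a rule producing [v] before the CAUS suffix would wrongly predict alternation here too.
The underlying segment must be /v/; voiced obstruents become voiceless word-finally, yielding [f] there.

/v/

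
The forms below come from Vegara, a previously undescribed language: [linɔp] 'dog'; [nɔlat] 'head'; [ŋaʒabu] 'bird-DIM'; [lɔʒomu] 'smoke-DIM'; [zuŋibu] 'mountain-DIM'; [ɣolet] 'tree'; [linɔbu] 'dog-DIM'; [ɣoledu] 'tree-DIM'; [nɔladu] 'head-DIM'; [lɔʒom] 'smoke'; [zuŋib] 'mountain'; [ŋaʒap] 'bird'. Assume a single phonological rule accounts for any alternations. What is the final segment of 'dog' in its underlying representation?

'dog' shows [b] ~ [p] at the end of the stem ([linɔbu] vs [linɔp]).
Compare 'mountain', with invariant [b] in [zuŋibu] and [zuŋib]: an analysis with underlying /b/ and a rule producing [p] in isolation would wrongly predict alternation here too.
Therefore /p/ is basic and [b] is derived by intervocalic voicing (voiceless stops become voiced between vowels).

/p/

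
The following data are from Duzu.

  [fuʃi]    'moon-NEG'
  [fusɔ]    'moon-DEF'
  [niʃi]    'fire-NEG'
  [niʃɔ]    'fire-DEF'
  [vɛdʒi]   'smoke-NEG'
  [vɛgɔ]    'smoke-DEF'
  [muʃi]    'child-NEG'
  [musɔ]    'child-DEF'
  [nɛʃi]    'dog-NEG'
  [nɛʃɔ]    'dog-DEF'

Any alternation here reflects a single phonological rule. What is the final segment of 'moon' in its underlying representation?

/s/

The root 'moon' surfaces as [fuʃi] and [fusɔ], with a stem-final [ʃ] ~ [s] alternation.
The stem 'fire' ([niʃi], [niʃɔ]) shows [ʃ] unchanged in both environments, so [ʃ] cannot be basic with [s] derived before the DEF suffix.
The underlying segment must be /s/; /g/ and /s/ become palato-alveolar [dʒ] and [ʃ] before a front vowel, yielding [ʃ] there.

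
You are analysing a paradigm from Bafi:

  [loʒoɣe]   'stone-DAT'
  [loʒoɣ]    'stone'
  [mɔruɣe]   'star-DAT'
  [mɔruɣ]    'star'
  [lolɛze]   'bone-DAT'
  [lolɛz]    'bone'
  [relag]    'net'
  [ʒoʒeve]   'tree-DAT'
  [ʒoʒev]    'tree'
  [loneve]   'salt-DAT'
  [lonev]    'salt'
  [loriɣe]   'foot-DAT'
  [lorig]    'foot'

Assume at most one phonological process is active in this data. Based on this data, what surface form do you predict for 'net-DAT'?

[relaɣe]

The root 'foot' surfaces as [loriɣe] and [lorig], with a stem-final [ɣ] ~ [g] alternation.
The stem 'stone' ([loʒoɣe], [loʒoɣ]) shows [ɣ] unchanged in both environments, so [ɣ] cannot be basic with [g] derived in isolation.
So /g/ is underlying, and a rule of intervocalic spirantization — voiced stops become fricatives between vowels — gives [ɣ].
The one attested form of 'net', [relag], shows underlying /relag/. Applying the same rule between vowels gives [relaɣe].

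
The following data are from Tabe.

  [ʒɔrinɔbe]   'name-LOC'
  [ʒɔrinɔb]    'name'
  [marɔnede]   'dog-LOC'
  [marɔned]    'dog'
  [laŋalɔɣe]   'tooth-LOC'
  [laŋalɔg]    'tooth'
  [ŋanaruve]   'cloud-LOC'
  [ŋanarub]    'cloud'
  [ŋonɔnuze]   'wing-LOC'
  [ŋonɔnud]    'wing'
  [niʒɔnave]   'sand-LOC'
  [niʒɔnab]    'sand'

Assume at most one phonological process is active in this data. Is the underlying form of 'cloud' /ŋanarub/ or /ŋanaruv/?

/ŋanaruv/

'cloud' shows [v] ~ [b] at the end of the stem ([ŋanaruve] vs [ŋanarub]).
But 'name' keeps [b] in both environments ([ʒɔrinɔbe], [ʒɔrinɔb]), so there is no rule changing /b/ to [v] before the LOC suffix.
The alternation reflects word-final hardening: voiced fricatives become stops word-finally. /v/ is underlying.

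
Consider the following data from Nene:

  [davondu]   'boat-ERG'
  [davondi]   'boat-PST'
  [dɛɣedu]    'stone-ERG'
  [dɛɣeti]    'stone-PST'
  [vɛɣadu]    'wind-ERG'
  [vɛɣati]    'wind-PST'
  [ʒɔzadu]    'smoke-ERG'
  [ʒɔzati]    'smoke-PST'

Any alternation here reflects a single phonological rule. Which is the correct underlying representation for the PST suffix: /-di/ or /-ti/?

The PST suffix surfaces as [-di] and [-ti], depending on the final segment of the stem.
The ERG suffix, which begins with [d], is invariant after every stem; so [d] is not altered by any rule here.
The PST suffix is therefore /-ti/ underlyingly, with post-nasal voicing: voiceless stops become voiced after a nasal.

/-ti/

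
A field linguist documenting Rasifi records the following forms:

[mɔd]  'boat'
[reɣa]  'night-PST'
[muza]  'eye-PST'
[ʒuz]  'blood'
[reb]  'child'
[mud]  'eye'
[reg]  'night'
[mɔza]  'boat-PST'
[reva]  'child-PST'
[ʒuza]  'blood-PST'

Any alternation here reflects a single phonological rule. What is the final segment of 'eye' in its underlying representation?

The root 'eye' surfaces as [muza] and [mud], with a stem-final [z] ~ [d] alternation.
If /z/ were underlying and a rule turned it into [d] in isolation, 'blood' would also alternate; but it has [z] in both [ʒuza] and [ʒuz].
The alternation reflects intervocalic spirantization: voiced stops become fricatives between vowels. /d/ is underlying.

/d/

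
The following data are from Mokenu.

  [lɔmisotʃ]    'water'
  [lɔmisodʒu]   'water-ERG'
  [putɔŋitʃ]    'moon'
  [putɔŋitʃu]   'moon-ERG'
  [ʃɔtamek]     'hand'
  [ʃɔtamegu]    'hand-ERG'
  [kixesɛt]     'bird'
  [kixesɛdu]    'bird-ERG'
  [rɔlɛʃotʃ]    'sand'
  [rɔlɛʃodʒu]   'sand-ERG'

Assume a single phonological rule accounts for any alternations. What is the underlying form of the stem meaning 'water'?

The stem for 'water' ends in [tʃ] in [lɔmisotʃ] but [dʒ] in [lɔmisodʒu].
If /tʃ/ were underlying and a rule turned it into [dʒ] before the ERG suffix, 'moon' would also alternate; but it has [tʃ] in both [putɔŋitʃ] and [putɔŋitʃu].
The alternation reflects word-final obstruent devoicing: voiced obstruents become voiceless word-finally. /dʒ/ is underlying.

/lɔmisodʒ/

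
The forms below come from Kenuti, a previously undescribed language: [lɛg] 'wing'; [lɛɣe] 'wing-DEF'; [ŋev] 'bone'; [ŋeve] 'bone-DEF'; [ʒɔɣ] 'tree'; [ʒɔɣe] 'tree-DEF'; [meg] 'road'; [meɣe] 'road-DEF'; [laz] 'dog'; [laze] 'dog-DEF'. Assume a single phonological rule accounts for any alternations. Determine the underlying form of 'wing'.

/lɛg/

The root 'wing' surfaces as [lɛg] and [lɛɣe], with a stem-final [g] ~ [ɣ] alternation.
If /ɣ/ were underlying and a rule turned it into [g] in isolation, 'tree' would also alternate; but it has [ɣ] in both [ʒɔɣ] and [ʒɔɣe].
The alternation reflects intervocalic spirantization: voiced stops become fricatives between vowels. /g/ is underlying.
So 'wing' = /lɛg/.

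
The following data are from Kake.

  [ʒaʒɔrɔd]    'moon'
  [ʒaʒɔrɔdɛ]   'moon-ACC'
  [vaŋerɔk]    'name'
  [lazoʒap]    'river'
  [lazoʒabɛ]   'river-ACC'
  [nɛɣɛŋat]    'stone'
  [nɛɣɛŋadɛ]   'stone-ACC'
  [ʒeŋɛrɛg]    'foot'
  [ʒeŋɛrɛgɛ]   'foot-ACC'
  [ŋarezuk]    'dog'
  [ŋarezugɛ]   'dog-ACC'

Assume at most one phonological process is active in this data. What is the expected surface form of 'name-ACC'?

In [ŋarezuk] and [ŋarezugɛ] the final segment of 'dog' alternates: [k] ~ [g].
But 'foot' keeps [g] in both environments ([ʒeŋɛrɛg], [ʒeŋɛrɛgɛ]), so there is no rule changing /g/ to [k] in isolation.
Therefore /k/ is basic and [g] is derived by intervocalic voicing (voiceless stops become voiced between vowels).
The one attested form of 'name', [vaŋerɔk], shows underlying /vaŋerɔk/. Applying the same rule between vowels gives [vaŋerɔgɛ].

[vaŋerɔgɛ]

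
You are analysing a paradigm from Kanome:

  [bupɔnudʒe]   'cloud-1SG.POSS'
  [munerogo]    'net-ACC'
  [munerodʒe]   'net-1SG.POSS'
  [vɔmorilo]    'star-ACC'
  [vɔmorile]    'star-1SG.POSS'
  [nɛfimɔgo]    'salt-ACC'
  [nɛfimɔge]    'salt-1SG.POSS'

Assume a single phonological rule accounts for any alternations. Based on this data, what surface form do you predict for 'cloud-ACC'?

[bupɔnugo]

In [munerogo] and [munerodʒe] the final segment of 'net' alternates: [g] ~ [dʒ].
But 'salt' keeps [g] in both environments ([nɛfimɔgo], [nɛfimɔge]), so there is no rule changing /g/ to [dʒ] before the 1SG.POSS suffix.
So /dʒ/ is underlying, and a rule of depalatalization — palato-alveolar /dʒ/ becomes [g] when no front vowel follows — gives [g].
From [bupɔnudʒe] the stem 'cloud' is /bupɔnudʒ/; when no front vowel follows this yields [bupɔnugo].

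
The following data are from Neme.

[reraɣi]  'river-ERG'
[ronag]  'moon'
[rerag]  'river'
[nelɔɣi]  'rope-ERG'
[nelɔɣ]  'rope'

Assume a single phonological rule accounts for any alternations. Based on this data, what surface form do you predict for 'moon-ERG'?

'river' shows [g] ~ [ɣ] at the end of the stem ([rerag] vs [reraɣi]).
But 'rope' keeps [ɣ] in both environments ([nelɔɣ], [nelɔɣi]), so there is no rule changing /ɣ/ to [g] in isolation.
Therefore /g/ is basic and [ɣ] is derived by intervocalic spirantization (voiced stops become fricatives between vowels).
The one attested form of 'moon', [ronag], shows underlying /ronag/. Applying the same rule between vowels gives [ronaɣi].

[ronaɣi]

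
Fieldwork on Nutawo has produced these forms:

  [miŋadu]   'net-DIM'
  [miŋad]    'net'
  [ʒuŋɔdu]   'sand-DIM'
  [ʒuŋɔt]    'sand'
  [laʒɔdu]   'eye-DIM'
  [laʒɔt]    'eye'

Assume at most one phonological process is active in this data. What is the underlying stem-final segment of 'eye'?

/t/

The stem for 'eye' ends in [d] in [laʒɔdu] but [t] in [laʒɔt].
Compare 'net', with invariant [d] in [miŋadu] and [miŋad]: an analysis with underlying /d/ and a rule producing [t] in isolation would wrongly predict alternation here too.
The underlying segment must be /t/; voiceless stops become voiced between vowels, yielding [d] there.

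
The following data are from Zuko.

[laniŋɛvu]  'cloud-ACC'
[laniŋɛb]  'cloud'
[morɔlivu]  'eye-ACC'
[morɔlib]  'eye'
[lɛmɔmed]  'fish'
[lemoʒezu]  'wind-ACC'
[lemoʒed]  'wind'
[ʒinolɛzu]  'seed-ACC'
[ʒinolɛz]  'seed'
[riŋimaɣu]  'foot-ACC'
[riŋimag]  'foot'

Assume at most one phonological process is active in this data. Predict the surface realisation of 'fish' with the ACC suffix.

[lɛmɔmezu]

The stem for 'wind' ends in [z] in [lemoʒezu] but [d] in [lemoʒed].
But 'seed' keeps [z] in both environments ([ʒinolɛzu], [ʒinolɛz]), so there is no rule changing /z/ to [d] in isolation.
So /d/ is underlying, and a rule of intervocalic spirantization — voiced stops become fricatives between vowels — gives [z].
The one attested form of 'fish', [lɛmɔmed], shows underlying /lɛmɔmed/. Applying the same rule between vowels gives [lɛmɔmezu].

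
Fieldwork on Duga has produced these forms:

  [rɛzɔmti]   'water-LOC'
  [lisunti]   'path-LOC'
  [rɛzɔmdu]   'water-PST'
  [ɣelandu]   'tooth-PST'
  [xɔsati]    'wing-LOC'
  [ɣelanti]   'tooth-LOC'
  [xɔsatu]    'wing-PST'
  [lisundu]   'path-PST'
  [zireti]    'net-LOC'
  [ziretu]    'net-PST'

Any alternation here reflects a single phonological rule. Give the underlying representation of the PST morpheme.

The PST suffix surfaces as [-du] and [-tu], depending on the final segment of the stem.
By contrast the LOC suffix keeps its initial [t] throughout — that segment must be underlying.
So the underlying form is /-du/, and voiced stops become voiceless after a vowel.

/-du/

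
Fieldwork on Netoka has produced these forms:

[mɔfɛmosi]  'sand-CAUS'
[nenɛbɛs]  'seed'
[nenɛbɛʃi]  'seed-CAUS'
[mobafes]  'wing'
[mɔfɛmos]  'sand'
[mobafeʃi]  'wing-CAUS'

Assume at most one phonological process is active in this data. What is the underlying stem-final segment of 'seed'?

/ʃ/

The stem for 'seed' ends in [s] in [nenɛbɛs] but [ʃ] in [nenɛbɛʃi].
But 'sand' keeps [s] in both environments ([mɔfɛmos], [mɔfɛmosi]), so there is no rule changing /s/ to [ʃ] before the CAUS suffix.
The alternation reflects depalatalization: palato-alveolar /ʃ/ becomes [s] when no front vowel follows. /ʃ/ is underlying.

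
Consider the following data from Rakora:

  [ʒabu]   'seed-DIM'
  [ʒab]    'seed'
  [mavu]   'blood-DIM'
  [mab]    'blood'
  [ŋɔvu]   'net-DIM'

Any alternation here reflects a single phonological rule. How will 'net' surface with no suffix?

[ŋɔb]

'blood' shows [v] ~ [b] at the end of the stem ([mavu] vs [mab]).
Compare 'seed', with invariant [b] in [ʒabu] and [ʒab]: an analysis with underlying /b/ and a rule producing [v] before the DIM suffix would wrongly predict alternation here too.
The underlying segment must be /v/; voiced fricatives become stops word-finally, yielding [b] there.
From [ŋɔvu] the stem 'net' is /ŋɔv/; word-finally this yields [ŋɔb].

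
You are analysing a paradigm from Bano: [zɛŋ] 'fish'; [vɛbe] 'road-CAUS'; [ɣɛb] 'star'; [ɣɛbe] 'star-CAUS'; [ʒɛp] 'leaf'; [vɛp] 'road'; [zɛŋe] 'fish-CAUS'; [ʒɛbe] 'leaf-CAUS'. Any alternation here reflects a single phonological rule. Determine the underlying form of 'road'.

/vɛp/

'road' shows [b] ~ [p] at the end of the stem ([vɛbe] vs [vɛp]).
If /b/ were underlying and a rule turned it into [p] in isolation, 'star' would also alternate; but it has [b] in both [ɣɛbe] and [ɣɛb].
The alternation reflects intervocalic voicing: voiceless stops become voiced between vowels. /p/ is underlying.
Hence 'road' is /vɛp/ underlyingly.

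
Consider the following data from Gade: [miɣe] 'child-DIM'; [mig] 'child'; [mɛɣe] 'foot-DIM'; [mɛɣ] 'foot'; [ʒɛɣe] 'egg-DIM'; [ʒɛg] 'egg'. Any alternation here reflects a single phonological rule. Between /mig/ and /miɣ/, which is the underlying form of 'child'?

/mig/

In [miɣe] and [mig] the final segment of 'child' alternates: [ɣ] ~ [g].
Compare 'foot', with invariant [ɣ] in [mɛɣe] and [mɛɣ]: an analysis with underlying /ɣ/ and a rule producing [g] in isolation would wrongly predict alternation here too.
The underlying segment must be /g/; voiced stops become fricatives between vowels, yielding [ɣ] there.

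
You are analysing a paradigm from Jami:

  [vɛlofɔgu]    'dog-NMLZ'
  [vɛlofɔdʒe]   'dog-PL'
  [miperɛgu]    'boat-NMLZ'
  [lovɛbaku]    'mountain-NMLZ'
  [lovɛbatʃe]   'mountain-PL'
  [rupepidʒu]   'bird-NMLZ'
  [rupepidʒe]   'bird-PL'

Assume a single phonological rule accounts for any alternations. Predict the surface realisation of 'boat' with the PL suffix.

[miperɛdʒe]

'dog' shows [g] ~ [dʒ] at the end of the stem ([vɛlofɔgu] vs [vɛlofɔdʒe]).
If /dʒ/ were underlying and a rule turned it into [g] before the NMLZ suffix, 'bird' would also alternate; but it has [dʒ] in both [rupepidʒu] and [rupepidʒe].
Therefore /g/ is basic and [dʒ] is derived by palatalization before a front vowel (/k/ and /g/ become palato-alveolar [tʃ] and [dʒ] before a front vowel).
From [miperɛgu] the stem 'boat' is /miperɛg/; before a front vowel this yields [miperɛdʒe].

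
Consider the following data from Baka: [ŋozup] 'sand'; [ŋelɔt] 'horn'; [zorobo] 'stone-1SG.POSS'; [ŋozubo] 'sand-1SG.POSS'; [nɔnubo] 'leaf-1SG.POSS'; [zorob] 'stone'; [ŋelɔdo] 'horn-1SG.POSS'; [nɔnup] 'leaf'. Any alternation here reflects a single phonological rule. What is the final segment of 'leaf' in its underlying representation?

/p/

'leaf' shows [p] ~ [b] at the end of the stem ([nɔnup] vs [nɔnubo]).
The stem 'stone' ([zorob], [zorobo]) shows [b] unchanged in both environments, so [b] cannot be basic with [p] derived in isolation.
Therefore /p/ is basic and [b] is derived by intervocalic voicing (voiceless stops become voiced between vowels).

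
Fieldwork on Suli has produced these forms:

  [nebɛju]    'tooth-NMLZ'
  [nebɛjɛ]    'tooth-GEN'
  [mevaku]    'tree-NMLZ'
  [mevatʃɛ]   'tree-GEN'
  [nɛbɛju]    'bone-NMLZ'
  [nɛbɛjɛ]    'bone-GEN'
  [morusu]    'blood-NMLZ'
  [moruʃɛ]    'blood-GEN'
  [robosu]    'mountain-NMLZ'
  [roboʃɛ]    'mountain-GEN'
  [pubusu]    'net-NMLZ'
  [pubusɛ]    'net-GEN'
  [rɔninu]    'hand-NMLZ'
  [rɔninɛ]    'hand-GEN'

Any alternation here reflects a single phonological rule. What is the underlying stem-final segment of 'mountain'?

/ʃ/

The stem for 'mountain' ends in [s] in [robosu] but [ʃ] in [roboʃɛ].
But 'net' keeps [s] in both environments ([pubusu], [pubusɛ]), so there is no rule changing /s/ to [ʃ] before the GEN suffix.
The underlying segment must be /ʃ/; palato-alveolar /tʃ/ and /ʃ/ become [k] and [s] when no front vowel follows, yielding [s] there.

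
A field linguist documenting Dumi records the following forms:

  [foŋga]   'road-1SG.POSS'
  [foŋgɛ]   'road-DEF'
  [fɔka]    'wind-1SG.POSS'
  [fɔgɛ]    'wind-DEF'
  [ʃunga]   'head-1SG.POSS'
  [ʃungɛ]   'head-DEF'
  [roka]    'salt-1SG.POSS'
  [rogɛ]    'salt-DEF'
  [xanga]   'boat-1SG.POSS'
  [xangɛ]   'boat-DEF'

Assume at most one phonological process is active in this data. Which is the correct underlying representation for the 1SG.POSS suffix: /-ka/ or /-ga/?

The 1SG.POSS suffix surfaces as [-ga] and [-ka], depending on the final segment of the stem.
By contrast the DEF suffix keeps its initial [g] throughout — that segment must be underlying.
The 1SG.POSS suffix is therefore /-ka/ underlyingly, with post-nasal voicing: voiceless stops become voiced after a nasal.

/-ka/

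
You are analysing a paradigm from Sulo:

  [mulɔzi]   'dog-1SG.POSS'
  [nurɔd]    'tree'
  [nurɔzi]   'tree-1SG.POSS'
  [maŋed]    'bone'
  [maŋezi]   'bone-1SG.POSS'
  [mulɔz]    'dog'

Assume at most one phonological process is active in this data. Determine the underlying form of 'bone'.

/maŋed/

The stem for 'bone' ends in [z] in [maŋezi] but [d] in [maŋed].
If /z/ were underlying and a rule turned it into [d] in isolation, 'dog' would also alternate; but it has [z] in both [mulɔzi] and [mulɔz].
Therefore /d/ is basic and [z] is derived by intervocalic spirantization (voiced stops become fricatives between vowels).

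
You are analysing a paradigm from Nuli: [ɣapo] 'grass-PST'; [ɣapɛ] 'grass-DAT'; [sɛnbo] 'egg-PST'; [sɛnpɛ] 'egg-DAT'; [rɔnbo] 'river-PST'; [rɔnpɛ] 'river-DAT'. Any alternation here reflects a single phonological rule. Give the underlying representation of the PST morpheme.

The PST morpheme has two allomorphs, [-bo] and [-po].
By contrast the DAT suffix keeps its initial [p] throughout — that segment must be underlying.
So the underlying form is /-bo/, and voiced stops become voiceless after a vowel.

/-bo/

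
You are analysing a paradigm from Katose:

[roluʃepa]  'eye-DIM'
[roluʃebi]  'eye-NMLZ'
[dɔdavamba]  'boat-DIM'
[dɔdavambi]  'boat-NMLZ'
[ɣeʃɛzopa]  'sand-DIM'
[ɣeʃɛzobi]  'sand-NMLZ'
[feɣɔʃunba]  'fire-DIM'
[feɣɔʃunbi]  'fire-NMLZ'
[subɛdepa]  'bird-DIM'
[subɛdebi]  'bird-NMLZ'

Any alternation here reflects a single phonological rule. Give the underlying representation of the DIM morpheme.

/-pa/

The DIM morpheme has two allomorphs, [-ba] and [-pa].
The NMLZ suffix, which begins with [b], is invariant after every stem; so [b] is not altered by any rule here.
The DIM suffix is therefore /-pa/ underlyingly, with post-nasal voicing: voiceless stops become voiced after a nasal.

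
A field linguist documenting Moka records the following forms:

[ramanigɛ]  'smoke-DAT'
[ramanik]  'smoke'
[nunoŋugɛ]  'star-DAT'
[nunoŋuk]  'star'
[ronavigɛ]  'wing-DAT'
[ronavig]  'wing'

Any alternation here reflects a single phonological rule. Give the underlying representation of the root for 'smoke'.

/ramanik/

The root 'smoke' surfaces as [ramanigɛ] and [ramanik], with a stem-final [g] ~ [k] alternation.
The stem 'wing' ([ronavigɛ], [ronavig]) shows [g] unchanged in both environments, so [g] cannot be basic with [k] derived in isolation.
The alternation reflects intervocalic voicing: voiceless stops become voiced between vowels. /k/ is underlying.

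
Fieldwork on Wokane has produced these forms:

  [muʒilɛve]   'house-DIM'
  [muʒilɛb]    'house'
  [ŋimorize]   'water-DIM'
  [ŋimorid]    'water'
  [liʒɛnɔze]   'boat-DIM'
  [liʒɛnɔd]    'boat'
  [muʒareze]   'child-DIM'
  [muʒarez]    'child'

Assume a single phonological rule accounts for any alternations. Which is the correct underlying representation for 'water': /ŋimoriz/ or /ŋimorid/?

/ŋimorid/

'water' shows [z] ~ [d] at the end of the stem ([ŋimorize] vs [ŋimorid]).
Compare 'child', with invariant [z] in [muʒareze] and [muʒarez]: an analysis with underlying /z/ and a rule producing [d] in isolation would wrongly predict alternation here too.
The alternation reflects intervocalic spirantization: voiced stops become fricatives between vowels. /d/ is underlying.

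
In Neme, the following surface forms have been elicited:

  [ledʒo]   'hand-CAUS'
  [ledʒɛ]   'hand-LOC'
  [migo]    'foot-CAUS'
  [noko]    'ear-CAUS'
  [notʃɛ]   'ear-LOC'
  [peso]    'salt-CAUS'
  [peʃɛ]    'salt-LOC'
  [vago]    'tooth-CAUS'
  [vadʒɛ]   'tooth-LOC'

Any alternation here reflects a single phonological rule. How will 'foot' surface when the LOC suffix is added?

[midʒɛ]

In [vago] and [vadʒɛ] the final segment of 'tooth' alternates: [g] ~ [dʒ].
Compare 'hand', with invariant [dʒ] in [ledʒo] and [ledʒɛ]: an analysis with underlying /dʒ/ and a rule producing [g] before the CAUS suffix would wrongly predict alternation here too.
So /g/ is underlying, and a rule of palatalization before a front vowel — /k/, /g/ and /s/ become palato-alveolar [tʃ], [dʒ] and [ʃ] before a front vowel — gives [dʒ].
The one attested form of 'foot', [migo], shows underlying /mig/. Applying the same rule before a front vowel gives [midʒɛ].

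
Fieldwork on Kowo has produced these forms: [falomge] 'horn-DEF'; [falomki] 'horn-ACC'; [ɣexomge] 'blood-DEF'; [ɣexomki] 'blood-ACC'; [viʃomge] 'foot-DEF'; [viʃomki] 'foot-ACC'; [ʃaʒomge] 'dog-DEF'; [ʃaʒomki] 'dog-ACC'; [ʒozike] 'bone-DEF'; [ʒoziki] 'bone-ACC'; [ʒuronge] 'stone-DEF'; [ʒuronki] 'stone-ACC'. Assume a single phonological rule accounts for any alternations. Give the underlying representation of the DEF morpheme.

The DEF morpheme has two allomorphs, [-ge] and [-ke].
The ACC suffix, which begins with [k], is invariant after every stem; so [k] is not altered by any rule here.
The DEF suffix is therefore /-ge/ underlyingly, with post-vocalic devoicing: voiced stops become voiceless after a vowel.

/-ge/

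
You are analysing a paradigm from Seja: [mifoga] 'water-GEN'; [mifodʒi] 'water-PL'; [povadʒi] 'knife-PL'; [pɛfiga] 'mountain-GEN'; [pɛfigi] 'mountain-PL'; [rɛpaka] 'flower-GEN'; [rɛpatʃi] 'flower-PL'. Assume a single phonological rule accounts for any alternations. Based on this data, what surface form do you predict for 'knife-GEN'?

[povaga]

The stem for 'water' ends in [g] in [mifoga] but [dʒ] in [mifodʒi].
Compare 'mountain', with invariant [g] in [pɛfiga] and [pɛfigi]: an analysis with underlying /g/ and a rule producing [dʒ] before the PL suffix would wrongly predict alternation here too.
The underlying segment must be /dʒ/; palato-alveolar /tʃ/ and /dʒ/ become [k] and [g] when no front vowel follows, yielding [g] there.
The one attested form of 'knife', [povadʒi], shows underlying /povadʒ/. Applying the same rule when no front vowel follows gives [povaga].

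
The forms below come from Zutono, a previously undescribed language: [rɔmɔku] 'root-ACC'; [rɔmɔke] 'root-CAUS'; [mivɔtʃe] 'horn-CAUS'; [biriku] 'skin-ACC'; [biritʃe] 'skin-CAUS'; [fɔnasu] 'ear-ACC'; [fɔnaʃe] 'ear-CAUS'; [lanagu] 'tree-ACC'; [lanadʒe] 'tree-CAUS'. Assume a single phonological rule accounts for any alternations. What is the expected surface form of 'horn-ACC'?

The stem for 'skin' ends in [k] in [biriku] but [tʃ] in [biritʃe].
But 'root' keeps [k] in both environments ([rɔmɔku], [rɔmɔke]), so there is no rule changing /k/ to [tʃ] before the CAUS suffix.
The underlying segment must be /tʃ/; palato-alveolar /tʃ/, /dʒ/ and /ʃ/ become [k], [g] and [s] when no front vowel follows, yielding [k] there.
The one attested form of 'horn', [mivɔtʃe], shows underlying /mivɔtʃ/. Applying the same rule when no front vowel follows gives [mivɔku].

[mivɔku]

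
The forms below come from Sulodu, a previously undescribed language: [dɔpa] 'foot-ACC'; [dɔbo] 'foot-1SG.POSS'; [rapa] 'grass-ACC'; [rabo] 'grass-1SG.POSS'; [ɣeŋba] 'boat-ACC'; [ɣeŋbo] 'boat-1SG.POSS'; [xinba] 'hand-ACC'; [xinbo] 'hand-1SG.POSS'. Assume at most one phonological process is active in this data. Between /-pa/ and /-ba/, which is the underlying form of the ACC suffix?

/-pa/

The ACC morpheme has two allomorphs, [-ba] and [-pa].
By contrast the 1SG.POSS suffix keeps its initial [b] throughout — that segment must be underlying.
So the underlying form is /-pa/, and voiceless stops become voiced after a nasal.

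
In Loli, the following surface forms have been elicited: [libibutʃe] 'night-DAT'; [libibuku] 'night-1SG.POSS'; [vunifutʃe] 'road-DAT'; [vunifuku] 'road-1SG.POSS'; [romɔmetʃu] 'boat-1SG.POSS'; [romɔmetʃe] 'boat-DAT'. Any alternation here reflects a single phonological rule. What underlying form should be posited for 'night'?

/libibuk/

In [libibutʃe] and [libibuku] the final segment of 'night' alternates: [tʃ] ~ [k].
But 'boat' keeps [tʃ] in both environments ([romɔmetʃe], [romɔmetʃu]), so there is no rule changing /tʃ/ to [k] before the 1SG.POSS suffix.
So /k/ is underlying, and a rule of palatalization before a front vowel — /k/ becomes palato-alveolar [tʃ] before a front vowel — gives [tʃ].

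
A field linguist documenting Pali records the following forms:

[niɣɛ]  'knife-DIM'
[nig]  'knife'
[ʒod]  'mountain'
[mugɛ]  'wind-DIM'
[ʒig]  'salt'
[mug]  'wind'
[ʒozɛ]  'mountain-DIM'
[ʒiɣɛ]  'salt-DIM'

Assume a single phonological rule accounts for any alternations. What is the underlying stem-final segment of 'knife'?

In [nig] and [niɣɛ] the final segment of 'knife' alternates: [g] ~ [ɣ].
But 'wind' keeps [g] in both environments ([mug], [mugɛ]), so there is no rule changing /g/ to [ɣ] before the DIM suffix.
So /ɣ/ is underlying, and a rule of word-final hardening — voiced fricatives become stops word-finally — gives [g].

/ɣ/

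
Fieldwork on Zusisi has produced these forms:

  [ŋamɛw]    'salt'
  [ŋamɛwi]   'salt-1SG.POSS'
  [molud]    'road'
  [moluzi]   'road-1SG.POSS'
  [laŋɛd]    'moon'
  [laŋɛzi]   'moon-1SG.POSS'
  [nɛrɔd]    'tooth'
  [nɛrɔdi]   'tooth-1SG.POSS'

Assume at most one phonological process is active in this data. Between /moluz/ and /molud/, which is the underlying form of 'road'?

In [molud] and [moluzi] the final segment of 'road' alternates: [d] ~ [z].
Compare 'tooth', with invariant [d] in [nɛrɔd] and [nɛrɔdi]: an analysis with underlying /d/ and a rule producing [z] before the 1SG.POSS suffix would wrongly predict alternation here too.
Therefore /z/ is basic and [d] is derived by word-final hardening (voiced fricatives become stops word-finally).

/moluz/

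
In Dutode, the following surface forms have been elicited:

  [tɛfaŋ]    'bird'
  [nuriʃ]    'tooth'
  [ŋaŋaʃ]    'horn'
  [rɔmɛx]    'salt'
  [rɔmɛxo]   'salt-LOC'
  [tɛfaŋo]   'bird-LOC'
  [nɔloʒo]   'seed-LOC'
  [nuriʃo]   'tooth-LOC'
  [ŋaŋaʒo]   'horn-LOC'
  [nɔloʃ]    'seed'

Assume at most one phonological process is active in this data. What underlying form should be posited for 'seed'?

In [nɔloʒo] and [nɔloʃ] the final segment of 'seed' alternates: [ʒ] ~ [ʃ].
Compare 'tooth', with invariant [ʃ] in [nuriʃo] and [nuriʃ]: an analysis with underlying /ʃ/ and a rule producing [ʒ] before the LOC suffix would wrongly predict alternation here too.
So /ʒ/ is underlying, and a rule of word-final obstruent devoicing — voiced obstruents become voiceless word-finally — gives [ʃ].
The underlying form of 'seed' is therefore /nɔloʒ/.

/nɔloʒ/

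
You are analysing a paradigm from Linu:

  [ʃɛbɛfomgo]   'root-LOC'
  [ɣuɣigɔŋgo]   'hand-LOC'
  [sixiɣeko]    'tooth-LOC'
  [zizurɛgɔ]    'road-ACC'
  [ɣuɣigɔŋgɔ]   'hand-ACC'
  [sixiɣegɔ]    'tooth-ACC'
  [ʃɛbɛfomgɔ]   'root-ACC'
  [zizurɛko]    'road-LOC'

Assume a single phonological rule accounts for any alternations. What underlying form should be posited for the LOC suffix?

/-ko/

The LOC suffix surfaces as [-go] and [-ko], depending on the final segment of the stem.
The ACC suffix, which begins with [g], is invariant after every stem; so [g] is not altered by any rule here.
The LOC suffix is therefore /-ko/ underlyingly, with post-nasal voicing: voiceless stops become voiced after a nasal.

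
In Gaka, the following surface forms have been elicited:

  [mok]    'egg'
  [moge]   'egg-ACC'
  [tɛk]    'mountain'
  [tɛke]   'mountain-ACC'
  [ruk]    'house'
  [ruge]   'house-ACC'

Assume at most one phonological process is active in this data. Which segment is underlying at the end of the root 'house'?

/g/

'house' shows [k] ~ [g] at the end of the stem ([ruk] vs [ruge]).
But 'mountain' keeps [k] in both environments ([tɛk], [tɛke]), so there is no rule changing /k/ to [g] before the ACC suffix.
So /g/ is underlying, and a rule of word-final obstruent devoicing — voiced obstruents become voiceless word-finally — gives [k].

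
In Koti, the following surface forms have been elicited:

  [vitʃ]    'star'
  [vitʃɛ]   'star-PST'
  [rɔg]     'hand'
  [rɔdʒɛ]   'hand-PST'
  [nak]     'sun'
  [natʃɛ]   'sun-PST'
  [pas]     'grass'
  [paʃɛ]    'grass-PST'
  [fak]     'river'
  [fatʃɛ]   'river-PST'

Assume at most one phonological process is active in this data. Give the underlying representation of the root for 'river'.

/fak/

In [fak] and [fatʃɛ] the final segment of 'river' alternates: [k] ~ [tʃ].
The stem 'star' ([vitʃ], [vitʃɛ]) shows [tʃ] unchanged in both environments, so [tʃ] cannot be basic with [k] derived in isolation.
Therefore /k/ is basic and [tʃ] is derived by palatalization before a front vowel (/k/, /g/ and /s/ become palato-alveolar [tʃ], [dʒ] and [ʃ] before a front vowel).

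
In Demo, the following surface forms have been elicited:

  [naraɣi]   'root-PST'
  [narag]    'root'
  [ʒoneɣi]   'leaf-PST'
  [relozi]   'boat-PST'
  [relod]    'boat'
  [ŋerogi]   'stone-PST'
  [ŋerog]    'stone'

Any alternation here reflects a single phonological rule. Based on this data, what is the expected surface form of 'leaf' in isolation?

[ʒoneg]

The root 'root' surfaces as [naraɣi] and [narag], with a stem-final [ɣ] ~ [g] alternation.
Compare 'stone', with invariant [g] in [ŋerogi] and [ŋerog]: an analysis with underlying /g/ and a rule producing [ɣ] before the PST suffix would wrongly predict alternation here too.
So /ɣ/ is underlying, and a rule of word-final hardening — voiced fricatives become stops word-finally — gives [g].
From [ʒoneɣi] the stem 'leaf' is /ʒoneɣ/; word-finally this yields [ʒoneg].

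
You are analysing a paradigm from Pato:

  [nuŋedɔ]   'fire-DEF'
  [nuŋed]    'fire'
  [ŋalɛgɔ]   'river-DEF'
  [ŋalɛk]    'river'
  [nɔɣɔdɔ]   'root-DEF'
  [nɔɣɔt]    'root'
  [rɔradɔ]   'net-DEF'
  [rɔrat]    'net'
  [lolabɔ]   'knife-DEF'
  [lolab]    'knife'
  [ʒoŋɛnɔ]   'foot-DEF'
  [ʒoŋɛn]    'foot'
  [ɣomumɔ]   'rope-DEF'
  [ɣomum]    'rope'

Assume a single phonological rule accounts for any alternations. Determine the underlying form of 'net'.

The stem for 'net' ends in [d] in [rɔradɔ] but [t] in [rɔrat].
Compare 'fire', with invariant [d] in [nuŋedɔ] and [nuŋed]: an analysis with underlying /d/ and a rule producing [t] in isolation would wrongly predict alternation here too.
The alternation reflects intervocalic voicing: voiceless stops become voiced between vowels. /t/ is underlying.
So 'net' = /rɔrat/.

/rɔrat/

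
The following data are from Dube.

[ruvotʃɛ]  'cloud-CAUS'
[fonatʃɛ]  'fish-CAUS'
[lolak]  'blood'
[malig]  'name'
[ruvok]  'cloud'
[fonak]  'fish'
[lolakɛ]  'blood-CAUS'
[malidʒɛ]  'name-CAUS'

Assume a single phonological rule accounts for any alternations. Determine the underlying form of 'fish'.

The root 'fish' surfaces as [fonak] and [fonatʃɛ], with a stem-final [k] ~ [tʃ] alternation.
The stem 'blood' ([lolak], [lolakɛ]) shows [k] unchanged in both environments, so [k] cannot be basic with [tʃ] derived before the CAUS suffix.
The underlying segment must be /tʃ/; palato-alveolar /tʃ/ and /dʒ/ become [k] and [g] when no front vowel follows, yielding [k] there.

/fonatʃ/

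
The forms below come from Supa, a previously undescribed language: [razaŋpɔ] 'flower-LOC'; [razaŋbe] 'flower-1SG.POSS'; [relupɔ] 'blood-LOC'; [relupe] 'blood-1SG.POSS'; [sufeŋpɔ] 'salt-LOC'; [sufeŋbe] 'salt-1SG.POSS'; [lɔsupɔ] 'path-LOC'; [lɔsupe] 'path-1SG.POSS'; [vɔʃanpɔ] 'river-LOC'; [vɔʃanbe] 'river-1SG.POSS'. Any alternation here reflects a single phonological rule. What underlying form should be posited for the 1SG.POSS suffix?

The 1SG.POSS morpheme has two allomorphs, [-be] and [-pe].
The LOC suffix, which begins with [p], is invariant after every stem; so [p] is not altered by any rule here.
So the underlying form is /-be/, and voiced stops become voiceless after a vowel.

/-be/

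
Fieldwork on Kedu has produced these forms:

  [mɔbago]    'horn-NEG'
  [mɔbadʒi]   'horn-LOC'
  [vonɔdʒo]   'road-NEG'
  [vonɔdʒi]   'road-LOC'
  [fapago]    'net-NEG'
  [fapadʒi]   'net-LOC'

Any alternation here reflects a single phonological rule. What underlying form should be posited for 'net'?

In [fapago] and [fapadʒi] the final segment of 'net' alternates: [g] ~ [dʒ].
The stem 'road' ([vonɔdʒo], [vonɔdʒi]) shows [dʒ] unchanged in both environments, so [dʒ] cannot be basic with [g] derived before the NEG suffix.
Therefore /g/ is basic and [dʒ] is derived by palatalization before a front vowel (/g/ becomes palato-alveolar [dʒ] before a front vowel).
So 'net' = /fapag/.

/fapag/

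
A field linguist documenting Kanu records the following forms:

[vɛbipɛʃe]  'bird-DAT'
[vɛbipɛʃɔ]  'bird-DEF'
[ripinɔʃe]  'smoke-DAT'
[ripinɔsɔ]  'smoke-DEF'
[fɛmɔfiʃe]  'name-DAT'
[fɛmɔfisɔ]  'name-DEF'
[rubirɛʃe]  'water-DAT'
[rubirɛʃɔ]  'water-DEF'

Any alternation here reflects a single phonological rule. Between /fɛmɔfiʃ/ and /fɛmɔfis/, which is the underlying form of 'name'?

/fɛmɔfis/

The root 'name' surfaces as [fɛmɔfiʃe] and [fɛmɔfisɔ], with a stem-final [ʃ] ~ [s] alternation.
The stem 'water' ([rubirɛʃe], [rubirɛʃɔ]) shows [ʃ] unchanged in both environments, so [ʃ] cannot be basic with [s] derived before the DEF suffix.
So /s/ is underlying, and a rule of palatalization before a front vowel — /s/ becomes palato-alveolar [ʃ] before a front vowel — gives [ʃ].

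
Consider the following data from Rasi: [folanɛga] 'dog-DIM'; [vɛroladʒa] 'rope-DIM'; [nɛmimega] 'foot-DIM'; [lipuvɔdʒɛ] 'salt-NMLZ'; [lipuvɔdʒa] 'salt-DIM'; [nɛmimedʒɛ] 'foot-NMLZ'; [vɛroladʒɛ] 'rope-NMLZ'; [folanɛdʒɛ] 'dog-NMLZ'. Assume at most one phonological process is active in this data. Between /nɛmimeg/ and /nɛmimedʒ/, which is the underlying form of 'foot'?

The root 'foot' surfaces as [nɛmimedʒɛ] and [nɛmimega], with a stem-final [dʒ] ~ [g] alternation.
But 'rope' keeps [dʒ] in both environments ([vɛroladʒɛ], [vɛroladʒa]), so there is no rule changing /dʒ/ to [g] before the DIM suffix.
The underlying segment must be /g/; /g/ becomes palato-alveolar [dʒ] before a front vowel, yielding [dʒ] there.

/nɛmimeg/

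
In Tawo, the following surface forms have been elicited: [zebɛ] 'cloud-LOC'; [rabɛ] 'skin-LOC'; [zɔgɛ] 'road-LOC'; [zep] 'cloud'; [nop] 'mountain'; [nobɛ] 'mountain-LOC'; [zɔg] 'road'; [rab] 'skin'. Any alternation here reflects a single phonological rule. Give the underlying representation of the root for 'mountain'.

/nop/

In [nop] and [nobɛ] the final segment of 'mountain' alternates: [p] ~ [b].
The stem 'skin' ([rab], [rabɛ]) shows [b] unchanged in both environments, so [b] cannot be basic with [p] derived in isolation.
The underlying segment must be /p/; voiceless stops become voiced between vowels, yielding [b] there.
So 'mountain' = /nop/.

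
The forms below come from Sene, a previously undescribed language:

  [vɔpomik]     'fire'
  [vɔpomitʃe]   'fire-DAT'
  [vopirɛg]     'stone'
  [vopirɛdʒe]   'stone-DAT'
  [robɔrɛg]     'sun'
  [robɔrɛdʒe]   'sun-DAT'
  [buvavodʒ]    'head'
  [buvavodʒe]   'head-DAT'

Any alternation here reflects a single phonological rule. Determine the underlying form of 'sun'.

'sun' shows [g] ~ [dʒ] at the end of the stem ([robɔrɛg] vs [robɔrɛdʒe]).
But 'head' keeps [dʒ] in both environments ([buvavodʒ], [buvavodʒe]), so there is no rule changing /dʒ/ to [g] in isolation.
Therefore /g/ is basic and [dʒ] is derived by palatalization before a front vowel (/k/ and /g/ become palato-alveolar [tʃ] and [dʒ] before a front vowel).

/robɔrɛg/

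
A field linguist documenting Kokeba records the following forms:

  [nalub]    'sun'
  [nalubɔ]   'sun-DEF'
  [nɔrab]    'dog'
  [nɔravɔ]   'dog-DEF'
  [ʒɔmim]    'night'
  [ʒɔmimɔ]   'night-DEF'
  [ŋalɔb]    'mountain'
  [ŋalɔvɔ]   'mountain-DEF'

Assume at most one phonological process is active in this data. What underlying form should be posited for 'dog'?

In [nɔrab] and [nɔravɔ] the final segment of 'dog' alternates: [b] ~ [v].
The stem 'sun' ([nalub], [nalubɔ]) shows [b] unchanged in both environments, so [b] cannot be basic with [v] derived before the DEF suffix.
The underlying segment must be /v/; voiced fricatives become stops word-finally, yielding [b] there.
The underlying form of 'dog' is therefore /nɔrav/.

/nɔrav/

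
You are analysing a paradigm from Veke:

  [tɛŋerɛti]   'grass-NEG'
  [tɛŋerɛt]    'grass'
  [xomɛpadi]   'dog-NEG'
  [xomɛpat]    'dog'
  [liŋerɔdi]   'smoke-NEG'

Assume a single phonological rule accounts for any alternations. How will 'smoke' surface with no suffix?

'dog' shows [d] ~ [t] at the end of the stem ([xomɛpadi] vs [xomɛpat]).
But 'grass' keeps [t] in both environments ([tɛŋerɛti], [tɛŋerɛt]), so there is no rule changing /t/ to [d] before the NEG suffix.
The underlying segment must be /d/; voiced obstruents become voiceless word-finally, yielding [t] there.
The one attested form of 'smoke', [liŋerɔdi], shows underlying /liŋerɔd/. Applying the same rule word-finally gives [liŋerɔt].

[liŋerɔt]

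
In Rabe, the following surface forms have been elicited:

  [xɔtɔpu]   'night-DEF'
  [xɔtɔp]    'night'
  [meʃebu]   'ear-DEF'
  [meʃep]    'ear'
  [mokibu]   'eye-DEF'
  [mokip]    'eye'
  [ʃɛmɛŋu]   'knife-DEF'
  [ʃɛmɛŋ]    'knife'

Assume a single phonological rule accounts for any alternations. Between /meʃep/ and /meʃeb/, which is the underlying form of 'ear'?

'ear' shows [b] ~ [p] at the end of the stem ([meʃebu] vs [meʃep]).
Compare 'night', with invariant [p] in [xɔtɔpu] and [xɔtɔp]: an analysis with underlying /p/ and a rule producing [b] before the DEF suffix would wrongly predict alternation here too.
So /b/ is underlying, and a rule of word-final obstruent devoicing — voiced obstruents become voiceless word-finally — gives [p].

/meʃeb/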